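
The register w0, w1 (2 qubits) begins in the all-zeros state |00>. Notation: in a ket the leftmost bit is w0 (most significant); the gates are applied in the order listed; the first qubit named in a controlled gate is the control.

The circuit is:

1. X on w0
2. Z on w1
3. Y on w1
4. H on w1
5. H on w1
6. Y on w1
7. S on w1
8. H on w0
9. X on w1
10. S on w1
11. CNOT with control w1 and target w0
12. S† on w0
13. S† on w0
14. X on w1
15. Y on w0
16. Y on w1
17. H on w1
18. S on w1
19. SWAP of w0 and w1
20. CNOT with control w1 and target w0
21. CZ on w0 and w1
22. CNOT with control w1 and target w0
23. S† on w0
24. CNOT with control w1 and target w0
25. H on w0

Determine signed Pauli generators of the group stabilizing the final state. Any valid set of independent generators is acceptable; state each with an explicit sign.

The final state is stabilized by the group generated by +XX, -ZZ; other independent generating sets are equally valid. Key observation: the block from step 3 through step 6 cancels to the identity and can be dropped.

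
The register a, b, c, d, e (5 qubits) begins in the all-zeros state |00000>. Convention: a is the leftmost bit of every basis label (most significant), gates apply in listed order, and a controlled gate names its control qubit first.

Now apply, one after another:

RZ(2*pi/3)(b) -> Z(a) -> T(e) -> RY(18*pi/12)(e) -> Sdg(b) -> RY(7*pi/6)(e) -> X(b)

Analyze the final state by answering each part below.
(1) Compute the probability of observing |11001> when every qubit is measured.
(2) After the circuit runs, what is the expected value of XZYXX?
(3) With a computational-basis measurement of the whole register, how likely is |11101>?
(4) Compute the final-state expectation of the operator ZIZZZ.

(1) The probability of measuring |11001> is 0.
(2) In the final state, XZYXX has expectation 0.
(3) Outcome |11101> occurs with probability 0.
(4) The observable ZIZZZ averages to -1/2.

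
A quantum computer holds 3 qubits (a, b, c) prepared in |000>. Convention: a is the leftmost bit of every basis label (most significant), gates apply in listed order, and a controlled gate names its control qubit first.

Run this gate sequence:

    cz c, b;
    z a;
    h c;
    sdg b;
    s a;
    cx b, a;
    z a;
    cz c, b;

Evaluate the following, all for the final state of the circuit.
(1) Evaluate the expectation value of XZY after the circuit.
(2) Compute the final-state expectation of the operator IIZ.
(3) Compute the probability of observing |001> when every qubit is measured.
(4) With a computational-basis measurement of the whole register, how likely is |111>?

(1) The observable XZY averages to 0.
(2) The expectation value of IIZ is 0.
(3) Outcome |001> occurs with probability 1/2.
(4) The probability of measuring |111> is 0.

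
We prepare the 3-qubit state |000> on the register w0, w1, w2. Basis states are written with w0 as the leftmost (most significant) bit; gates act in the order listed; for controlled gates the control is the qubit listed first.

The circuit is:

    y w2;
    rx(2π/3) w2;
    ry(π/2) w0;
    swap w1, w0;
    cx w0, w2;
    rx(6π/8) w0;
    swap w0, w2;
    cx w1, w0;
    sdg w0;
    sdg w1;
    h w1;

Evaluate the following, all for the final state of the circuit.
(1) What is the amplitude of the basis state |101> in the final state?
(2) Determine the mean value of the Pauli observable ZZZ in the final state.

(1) |101> carries amplitude -I*sqrt(sqrt(2) + 2)/8 + sqrt(3)*I*sqrt(sqrt(2) + 2)/8 in the final state.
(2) The observable ZZZ averages to -sqrt(6)/4.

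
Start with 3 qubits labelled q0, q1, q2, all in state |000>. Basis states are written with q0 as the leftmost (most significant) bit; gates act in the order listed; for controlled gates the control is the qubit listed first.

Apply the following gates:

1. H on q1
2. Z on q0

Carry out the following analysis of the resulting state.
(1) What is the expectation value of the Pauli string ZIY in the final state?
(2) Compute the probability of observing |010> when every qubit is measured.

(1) The expectation value of ZIY is 0.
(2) A full measurement returns |010> with probability 1/2.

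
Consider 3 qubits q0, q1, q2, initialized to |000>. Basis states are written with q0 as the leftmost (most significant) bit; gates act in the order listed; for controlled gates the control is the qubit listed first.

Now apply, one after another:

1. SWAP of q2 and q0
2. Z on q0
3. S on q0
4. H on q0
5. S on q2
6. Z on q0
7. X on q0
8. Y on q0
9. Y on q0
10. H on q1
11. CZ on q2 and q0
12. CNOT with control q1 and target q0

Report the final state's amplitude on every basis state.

The resulting statevector has amplitude -1/2 on |000>, 0 on |001>, 1/2 on |010>, 0 on |011>, 1/2 on |100>, 0 on |101>, -1/2 on |110>, 0 on |111>.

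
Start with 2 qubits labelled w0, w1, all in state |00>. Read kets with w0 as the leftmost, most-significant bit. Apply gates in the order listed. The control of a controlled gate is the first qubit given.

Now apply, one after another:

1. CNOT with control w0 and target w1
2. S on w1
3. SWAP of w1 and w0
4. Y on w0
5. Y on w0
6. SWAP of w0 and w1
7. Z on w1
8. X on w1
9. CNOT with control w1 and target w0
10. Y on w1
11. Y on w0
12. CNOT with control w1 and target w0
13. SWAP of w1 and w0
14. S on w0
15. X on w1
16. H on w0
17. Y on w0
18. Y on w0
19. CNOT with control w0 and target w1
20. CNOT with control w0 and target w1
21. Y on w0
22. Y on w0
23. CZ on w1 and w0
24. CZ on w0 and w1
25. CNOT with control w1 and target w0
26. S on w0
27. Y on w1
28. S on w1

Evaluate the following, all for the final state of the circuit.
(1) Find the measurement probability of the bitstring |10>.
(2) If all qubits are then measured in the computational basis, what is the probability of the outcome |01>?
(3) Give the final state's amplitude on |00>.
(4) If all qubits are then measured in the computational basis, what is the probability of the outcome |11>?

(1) A full measurement returns |10> with probability 1/2.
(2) Outcome |01> occurs with probability 0.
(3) The amplitude on |00> is sqrt(2)*I/2.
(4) The probability of measuring |11> is 0.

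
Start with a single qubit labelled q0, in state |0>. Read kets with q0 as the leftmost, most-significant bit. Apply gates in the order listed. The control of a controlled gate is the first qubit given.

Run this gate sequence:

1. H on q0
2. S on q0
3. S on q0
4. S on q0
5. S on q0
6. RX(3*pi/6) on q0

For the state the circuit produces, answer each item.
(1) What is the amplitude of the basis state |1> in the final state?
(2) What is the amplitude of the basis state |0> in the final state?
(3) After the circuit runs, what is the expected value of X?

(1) The final state's coefficient on |1> equals 1/2 - I/2. Key observation: gates 2-5 undo each other exactly, leaving only the rest of the circuit to track.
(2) The amplitude on |0> is 1/2 - I/2.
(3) The expectation value of X is 1.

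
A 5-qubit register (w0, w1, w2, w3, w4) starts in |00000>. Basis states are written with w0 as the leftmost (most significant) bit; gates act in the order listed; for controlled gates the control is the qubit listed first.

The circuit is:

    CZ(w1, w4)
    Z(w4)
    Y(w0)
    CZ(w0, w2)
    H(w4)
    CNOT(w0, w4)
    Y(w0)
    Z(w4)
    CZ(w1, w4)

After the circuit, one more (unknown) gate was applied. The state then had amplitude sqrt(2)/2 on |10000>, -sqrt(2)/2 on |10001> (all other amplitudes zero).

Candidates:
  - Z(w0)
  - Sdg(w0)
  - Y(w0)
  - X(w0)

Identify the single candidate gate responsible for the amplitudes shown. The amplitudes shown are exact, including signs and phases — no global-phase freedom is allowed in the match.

It was X(w0) that produced the state shown.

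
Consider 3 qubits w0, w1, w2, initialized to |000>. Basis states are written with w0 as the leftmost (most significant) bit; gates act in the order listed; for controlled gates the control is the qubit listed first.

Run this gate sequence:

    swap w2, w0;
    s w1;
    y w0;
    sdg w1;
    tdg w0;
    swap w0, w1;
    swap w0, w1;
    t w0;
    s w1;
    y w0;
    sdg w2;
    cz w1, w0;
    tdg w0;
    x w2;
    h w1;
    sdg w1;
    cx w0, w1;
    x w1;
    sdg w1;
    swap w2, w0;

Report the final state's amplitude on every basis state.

The resulting statevector has amplitude -sqrt(2)*I/2 on |100>, -sqrt(2)*I/2 on |110>, and 0 on every other basis state. Key observation: gates 3-10 undo each other exactly, leaving only the rest of the circuit to track.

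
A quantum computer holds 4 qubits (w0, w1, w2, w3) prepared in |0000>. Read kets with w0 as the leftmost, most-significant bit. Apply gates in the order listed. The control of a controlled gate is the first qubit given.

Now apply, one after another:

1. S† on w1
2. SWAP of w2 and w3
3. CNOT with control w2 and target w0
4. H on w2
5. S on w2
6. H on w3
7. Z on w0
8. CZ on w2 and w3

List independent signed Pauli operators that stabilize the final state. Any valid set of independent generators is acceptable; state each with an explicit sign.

The final state is stabilized by the group generated by +IIYZ, +IIZX, +ZIII, +IZII; other independent generating sets are equally valid.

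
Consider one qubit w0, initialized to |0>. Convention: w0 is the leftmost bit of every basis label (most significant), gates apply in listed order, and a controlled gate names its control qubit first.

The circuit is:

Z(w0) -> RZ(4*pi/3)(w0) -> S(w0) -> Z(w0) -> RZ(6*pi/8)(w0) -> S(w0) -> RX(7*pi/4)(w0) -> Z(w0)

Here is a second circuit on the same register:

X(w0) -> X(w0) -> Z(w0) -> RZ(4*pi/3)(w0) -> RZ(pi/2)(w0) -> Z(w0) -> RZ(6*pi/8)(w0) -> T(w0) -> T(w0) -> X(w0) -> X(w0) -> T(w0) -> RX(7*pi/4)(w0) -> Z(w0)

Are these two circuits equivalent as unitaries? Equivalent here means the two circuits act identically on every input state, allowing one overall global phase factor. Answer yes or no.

No, they are not equivalent — no single phase factor reconciles the two unitaries.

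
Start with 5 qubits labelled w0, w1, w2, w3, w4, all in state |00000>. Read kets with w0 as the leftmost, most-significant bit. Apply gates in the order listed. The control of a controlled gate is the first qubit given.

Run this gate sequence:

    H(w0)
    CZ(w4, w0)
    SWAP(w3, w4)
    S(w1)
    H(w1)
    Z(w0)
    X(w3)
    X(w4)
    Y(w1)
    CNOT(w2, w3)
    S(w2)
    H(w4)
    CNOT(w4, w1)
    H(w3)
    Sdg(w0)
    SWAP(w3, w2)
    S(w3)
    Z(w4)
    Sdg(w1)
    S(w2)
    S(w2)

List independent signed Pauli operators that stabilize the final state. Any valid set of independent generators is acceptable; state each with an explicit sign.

The final state is stabilized by the group generated by +YIIII, +IYIII, +IIXII, -IIIIX, +IIIZI; other independent generating sets are equally valid.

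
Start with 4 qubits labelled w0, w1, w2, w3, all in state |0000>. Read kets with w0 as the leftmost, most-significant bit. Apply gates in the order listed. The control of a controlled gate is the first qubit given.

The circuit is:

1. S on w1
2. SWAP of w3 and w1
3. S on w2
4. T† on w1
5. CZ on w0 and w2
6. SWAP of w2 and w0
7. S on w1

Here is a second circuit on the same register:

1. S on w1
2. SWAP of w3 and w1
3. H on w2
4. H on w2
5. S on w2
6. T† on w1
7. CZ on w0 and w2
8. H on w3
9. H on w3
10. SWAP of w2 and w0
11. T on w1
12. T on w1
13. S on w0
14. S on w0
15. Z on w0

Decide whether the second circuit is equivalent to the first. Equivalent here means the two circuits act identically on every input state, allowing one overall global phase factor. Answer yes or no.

Yes — the two circuits implement the same unitary up to a global phase.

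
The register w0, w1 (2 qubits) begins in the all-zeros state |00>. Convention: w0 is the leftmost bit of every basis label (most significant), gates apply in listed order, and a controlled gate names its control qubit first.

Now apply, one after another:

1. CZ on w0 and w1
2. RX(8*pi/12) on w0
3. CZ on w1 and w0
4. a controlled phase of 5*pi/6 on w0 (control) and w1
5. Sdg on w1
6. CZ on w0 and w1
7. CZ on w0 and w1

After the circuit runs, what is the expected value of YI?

The expectation value of YI is -sqrt(3)/2. Key observation: the block from step 6 through step 7 cancels to the identity and can be dropped.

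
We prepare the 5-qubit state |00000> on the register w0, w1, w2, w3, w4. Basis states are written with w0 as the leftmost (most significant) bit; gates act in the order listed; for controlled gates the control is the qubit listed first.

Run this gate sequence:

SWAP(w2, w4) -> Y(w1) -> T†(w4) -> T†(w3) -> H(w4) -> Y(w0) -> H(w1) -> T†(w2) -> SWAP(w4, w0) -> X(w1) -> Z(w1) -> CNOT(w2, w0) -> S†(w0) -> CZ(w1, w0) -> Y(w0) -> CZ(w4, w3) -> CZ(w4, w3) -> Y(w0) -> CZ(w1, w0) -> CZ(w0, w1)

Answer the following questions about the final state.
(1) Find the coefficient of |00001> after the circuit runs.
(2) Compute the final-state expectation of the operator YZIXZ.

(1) |00001> carries amplitude 1/2 in the final state. Key observation: the block from step 14 through step 19 cancels to the identity and can be dropped.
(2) In the final state, YZIXZ has expectation 0.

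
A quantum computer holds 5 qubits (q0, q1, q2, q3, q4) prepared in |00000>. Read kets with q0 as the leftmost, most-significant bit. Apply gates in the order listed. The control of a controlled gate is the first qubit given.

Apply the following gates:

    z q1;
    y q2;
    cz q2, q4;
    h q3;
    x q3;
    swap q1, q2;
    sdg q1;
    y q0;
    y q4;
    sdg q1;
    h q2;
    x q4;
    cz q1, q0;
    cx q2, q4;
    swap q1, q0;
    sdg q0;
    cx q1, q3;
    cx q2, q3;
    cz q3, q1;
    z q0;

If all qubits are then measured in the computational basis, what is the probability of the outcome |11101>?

The probability of measuring |11101> is 1/4.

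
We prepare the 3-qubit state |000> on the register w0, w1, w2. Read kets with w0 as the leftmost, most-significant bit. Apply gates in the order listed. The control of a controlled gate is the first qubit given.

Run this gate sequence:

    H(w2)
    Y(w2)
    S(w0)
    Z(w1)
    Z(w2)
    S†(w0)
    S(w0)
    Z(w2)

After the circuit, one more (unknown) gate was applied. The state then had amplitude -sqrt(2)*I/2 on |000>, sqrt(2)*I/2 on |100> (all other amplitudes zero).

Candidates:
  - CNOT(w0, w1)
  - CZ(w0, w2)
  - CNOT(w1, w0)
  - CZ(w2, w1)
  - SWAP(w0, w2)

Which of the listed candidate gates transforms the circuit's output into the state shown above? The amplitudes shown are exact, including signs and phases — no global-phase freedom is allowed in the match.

It was SWAP(w0, w2) that produced the state shown.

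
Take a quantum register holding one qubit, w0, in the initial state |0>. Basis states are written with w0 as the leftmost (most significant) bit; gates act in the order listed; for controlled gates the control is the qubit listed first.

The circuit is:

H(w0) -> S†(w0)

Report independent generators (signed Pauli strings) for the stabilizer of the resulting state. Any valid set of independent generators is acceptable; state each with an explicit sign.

The stabilizer group can be generated by -Y, among other valid generating sets.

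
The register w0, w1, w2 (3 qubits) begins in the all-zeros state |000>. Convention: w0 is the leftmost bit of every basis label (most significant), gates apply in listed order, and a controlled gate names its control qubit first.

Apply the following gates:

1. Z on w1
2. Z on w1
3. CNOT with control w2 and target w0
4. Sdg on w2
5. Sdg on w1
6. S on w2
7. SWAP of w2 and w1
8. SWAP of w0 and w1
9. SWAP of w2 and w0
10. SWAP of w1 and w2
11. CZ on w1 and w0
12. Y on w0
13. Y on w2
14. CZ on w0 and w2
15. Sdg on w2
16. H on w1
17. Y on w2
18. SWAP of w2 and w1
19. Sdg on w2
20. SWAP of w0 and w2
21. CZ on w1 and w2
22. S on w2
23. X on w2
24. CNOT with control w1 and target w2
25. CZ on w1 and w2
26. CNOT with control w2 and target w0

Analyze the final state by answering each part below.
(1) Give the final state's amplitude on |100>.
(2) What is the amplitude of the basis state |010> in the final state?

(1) The final state's coefficient on |100> equals -sqrt(2)/2.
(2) The final state's coefficient on |010> equals 0.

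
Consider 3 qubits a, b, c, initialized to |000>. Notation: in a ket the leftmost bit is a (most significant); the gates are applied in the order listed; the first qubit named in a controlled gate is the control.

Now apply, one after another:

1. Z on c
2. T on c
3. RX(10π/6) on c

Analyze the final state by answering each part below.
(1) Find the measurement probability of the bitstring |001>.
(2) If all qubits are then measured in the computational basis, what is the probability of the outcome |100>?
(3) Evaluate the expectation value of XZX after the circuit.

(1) The probability of measuring |001> is 1/4.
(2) Outcome |100> occurs with probability 0.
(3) The expectation value of XZX is 0.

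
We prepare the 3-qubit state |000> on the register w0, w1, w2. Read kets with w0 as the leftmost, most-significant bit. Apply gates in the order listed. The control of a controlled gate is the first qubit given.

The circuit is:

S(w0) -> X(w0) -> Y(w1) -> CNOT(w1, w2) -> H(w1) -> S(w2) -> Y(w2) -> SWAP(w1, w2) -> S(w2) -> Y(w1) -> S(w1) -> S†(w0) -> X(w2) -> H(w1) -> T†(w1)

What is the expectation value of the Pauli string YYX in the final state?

In the final state, YYX has expectation 0.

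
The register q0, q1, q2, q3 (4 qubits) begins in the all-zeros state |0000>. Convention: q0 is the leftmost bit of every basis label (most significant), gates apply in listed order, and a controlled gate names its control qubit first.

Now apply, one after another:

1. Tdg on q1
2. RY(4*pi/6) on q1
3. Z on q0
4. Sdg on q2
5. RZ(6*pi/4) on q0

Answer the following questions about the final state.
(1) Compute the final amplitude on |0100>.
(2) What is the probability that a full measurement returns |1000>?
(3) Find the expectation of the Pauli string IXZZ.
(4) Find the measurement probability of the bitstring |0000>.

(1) The amplitude on |0100> is -sqrt(3)*exp(I*pi/4)/2.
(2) A full measurement returns |1000> with probability 0.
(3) The observable IXZZ averages to sqrt(3)/2.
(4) A full measurement returns |0000> with probability 1/4.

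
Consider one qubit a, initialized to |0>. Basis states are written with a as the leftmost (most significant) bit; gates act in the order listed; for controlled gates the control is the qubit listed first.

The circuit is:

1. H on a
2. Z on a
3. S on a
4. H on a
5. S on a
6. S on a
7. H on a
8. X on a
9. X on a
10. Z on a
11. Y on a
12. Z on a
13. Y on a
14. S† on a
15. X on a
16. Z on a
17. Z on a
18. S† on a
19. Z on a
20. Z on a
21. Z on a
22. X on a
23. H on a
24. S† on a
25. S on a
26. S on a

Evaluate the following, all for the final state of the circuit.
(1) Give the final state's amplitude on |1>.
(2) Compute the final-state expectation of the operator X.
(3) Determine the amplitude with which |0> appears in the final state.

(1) The amplitude on |1> is 1/2 - I/2.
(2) The observable X averages to -1.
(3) The amplitude on |0> is -1/2 + I/2.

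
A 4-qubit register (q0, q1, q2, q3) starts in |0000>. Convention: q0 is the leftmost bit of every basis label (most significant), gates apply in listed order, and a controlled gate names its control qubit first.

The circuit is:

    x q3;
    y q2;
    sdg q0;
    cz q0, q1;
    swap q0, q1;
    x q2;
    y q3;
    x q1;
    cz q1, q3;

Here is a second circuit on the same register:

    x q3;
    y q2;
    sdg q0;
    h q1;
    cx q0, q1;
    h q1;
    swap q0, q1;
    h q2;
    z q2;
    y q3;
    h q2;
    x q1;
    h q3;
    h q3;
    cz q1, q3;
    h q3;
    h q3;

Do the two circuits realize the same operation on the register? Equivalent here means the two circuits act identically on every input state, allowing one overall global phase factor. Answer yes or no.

Yes — the two circuits implement the same unitary up to a global phase.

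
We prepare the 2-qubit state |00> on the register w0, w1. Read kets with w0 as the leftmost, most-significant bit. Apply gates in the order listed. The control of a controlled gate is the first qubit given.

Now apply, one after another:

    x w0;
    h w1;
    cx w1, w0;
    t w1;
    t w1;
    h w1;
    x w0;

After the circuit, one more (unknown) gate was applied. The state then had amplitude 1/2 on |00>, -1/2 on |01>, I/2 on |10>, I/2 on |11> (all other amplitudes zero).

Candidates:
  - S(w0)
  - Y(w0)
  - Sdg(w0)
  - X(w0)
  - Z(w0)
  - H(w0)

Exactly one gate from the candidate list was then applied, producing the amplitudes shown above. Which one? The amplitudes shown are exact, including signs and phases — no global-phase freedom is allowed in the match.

The applied gate was Y(w0).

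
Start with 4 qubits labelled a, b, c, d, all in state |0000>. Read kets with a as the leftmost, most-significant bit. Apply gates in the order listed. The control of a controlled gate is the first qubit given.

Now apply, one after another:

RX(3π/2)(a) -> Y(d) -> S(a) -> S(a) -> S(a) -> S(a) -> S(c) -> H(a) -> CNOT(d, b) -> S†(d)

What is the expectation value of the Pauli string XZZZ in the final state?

The expectation value of XZZZ is 0. Key observation: the block from step 3 through step 6 cancels to the identity and can be dropped.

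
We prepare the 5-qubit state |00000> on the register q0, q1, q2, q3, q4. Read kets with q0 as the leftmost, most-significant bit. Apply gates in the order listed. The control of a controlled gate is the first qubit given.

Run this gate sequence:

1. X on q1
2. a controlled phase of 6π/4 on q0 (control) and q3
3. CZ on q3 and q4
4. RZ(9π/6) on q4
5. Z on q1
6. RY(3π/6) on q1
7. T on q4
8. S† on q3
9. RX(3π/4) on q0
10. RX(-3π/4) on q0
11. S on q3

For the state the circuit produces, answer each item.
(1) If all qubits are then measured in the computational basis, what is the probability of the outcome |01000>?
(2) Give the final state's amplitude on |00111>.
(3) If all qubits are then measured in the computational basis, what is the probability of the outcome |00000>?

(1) The probability of measuring |01000> is 1/2.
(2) The final state's coefficient on |00111> equals 0.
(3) Outcome |00000> occurs with probability 1/2.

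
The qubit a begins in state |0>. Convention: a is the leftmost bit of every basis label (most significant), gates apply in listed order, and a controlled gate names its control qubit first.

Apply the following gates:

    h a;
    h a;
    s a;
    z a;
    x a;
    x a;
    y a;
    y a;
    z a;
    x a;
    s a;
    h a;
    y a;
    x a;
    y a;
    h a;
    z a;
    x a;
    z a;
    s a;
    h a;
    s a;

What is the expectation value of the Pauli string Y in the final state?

In the final state, Y has expectation 1.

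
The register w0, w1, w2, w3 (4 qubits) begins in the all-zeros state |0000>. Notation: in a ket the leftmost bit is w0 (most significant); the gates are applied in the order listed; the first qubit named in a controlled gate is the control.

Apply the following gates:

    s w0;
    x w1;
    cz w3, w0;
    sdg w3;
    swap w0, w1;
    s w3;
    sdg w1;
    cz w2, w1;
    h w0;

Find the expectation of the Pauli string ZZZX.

The expectation value of ZZZX is 0.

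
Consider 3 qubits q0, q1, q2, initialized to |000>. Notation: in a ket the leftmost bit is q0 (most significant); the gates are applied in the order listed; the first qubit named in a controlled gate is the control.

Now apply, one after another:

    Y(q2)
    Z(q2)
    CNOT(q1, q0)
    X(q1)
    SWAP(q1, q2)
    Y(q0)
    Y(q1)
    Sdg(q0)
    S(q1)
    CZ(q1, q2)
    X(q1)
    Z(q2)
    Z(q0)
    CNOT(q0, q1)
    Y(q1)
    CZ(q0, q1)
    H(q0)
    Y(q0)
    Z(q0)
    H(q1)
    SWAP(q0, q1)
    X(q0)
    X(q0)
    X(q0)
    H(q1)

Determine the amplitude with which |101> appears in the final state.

The final state's coefficient on |101> equals 0.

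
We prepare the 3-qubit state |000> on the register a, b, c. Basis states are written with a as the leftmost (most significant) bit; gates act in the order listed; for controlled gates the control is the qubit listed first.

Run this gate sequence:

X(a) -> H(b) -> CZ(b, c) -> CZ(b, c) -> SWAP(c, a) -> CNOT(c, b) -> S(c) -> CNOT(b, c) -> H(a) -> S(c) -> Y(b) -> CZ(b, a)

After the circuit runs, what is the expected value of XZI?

The observable XZI averages to 1.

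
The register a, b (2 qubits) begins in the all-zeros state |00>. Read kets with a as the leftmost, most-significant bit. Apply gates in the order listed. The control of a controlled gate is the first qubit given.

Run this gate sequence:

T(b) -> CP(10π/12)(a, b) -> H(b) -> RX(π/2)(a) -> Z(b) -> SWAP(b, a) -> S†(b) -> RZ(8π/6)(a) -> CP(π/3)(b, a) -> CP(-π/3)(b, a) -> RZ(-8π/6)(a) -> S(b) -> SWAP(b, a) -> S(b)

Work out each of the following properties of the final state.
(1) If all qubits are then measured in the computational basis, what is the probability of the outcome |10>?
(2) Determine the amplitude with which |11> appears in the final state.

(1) Outcome |10> occurs with probability 1/4.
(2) |11> carries amplitude -1/2 in the final state.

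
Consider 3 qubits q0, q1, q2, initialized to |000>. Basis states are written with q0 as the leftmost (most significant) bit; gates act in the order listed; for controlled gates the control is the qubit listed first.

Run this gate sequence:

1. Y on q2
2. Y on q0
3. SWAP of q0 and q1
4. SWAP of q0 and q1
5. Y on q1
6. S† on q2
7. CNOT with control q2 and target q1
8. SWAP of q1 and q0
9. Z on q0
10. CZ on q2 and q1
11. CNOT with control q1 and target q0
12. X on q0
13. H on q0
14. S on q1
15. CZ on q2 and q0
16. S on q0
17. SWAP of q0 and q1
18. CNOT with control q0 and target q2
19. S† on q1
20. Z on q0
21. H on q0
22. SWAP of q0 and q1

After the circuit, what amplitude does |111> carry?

|111> carries amplitude 0 in the final state. Key observation: gates 3-4 undo each other exactly, leaving only the rest of the circuit to track.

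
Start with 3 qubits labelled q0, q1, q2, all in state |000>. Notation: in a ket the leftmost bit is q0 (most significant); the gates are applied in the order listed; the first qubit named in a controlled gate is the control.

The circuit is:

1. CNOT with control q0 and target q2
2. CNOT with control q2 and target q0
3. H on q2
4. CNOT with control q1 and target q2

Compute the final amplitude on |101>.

|101> carries amplitude 0 in the final state.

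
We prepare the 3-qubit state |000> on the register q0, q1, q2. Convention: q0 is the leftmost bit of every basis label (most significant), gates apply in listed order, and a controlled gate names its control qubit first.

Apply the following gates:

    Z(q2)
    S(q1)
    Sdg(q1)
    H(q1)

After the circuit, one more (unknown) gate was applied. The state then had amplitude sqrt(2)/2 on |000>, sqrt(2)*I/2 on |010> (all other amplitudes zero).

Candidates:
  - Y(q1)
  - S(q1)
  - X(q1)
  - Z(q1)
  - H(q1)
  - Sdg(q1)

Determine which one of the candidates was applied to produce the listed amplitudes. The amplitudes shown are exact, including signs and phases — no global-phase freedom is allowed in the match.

The unique candidate consistent with the amplitudes is S(q1). Key observation: steps 2-3 multiply out to the identity, so the circuit reduces to the remaining gates.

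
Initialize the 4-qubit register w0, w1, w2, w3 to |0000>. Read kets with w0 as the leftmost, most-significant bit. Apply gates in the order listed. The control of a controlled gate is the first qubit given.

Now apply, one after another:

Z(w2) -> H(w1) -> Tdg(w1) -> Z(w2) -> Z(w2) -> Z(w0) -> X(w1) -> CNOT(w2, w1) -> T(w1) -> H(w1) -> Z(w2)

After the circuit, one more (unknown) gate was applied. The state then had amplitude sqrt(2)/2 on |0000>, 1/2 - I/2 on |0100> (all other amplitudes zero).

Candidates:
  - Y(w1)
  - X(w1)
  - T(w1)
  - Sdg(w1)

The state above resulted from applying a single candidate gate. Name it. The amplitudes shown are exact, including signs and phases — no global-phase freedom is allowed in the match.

The applied gate was T(w1).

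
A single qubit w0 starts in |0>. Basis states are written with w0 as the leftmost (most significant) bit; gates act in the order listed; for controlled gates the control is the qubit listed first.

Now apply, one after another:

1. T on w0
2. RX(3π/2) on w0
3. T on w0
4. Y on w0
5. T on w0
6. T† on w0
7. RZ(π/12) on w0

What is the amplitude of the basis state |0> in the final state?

The final state's coefficient on |0> equals -sqrt(2)*exp(5*I*pi/24)/2.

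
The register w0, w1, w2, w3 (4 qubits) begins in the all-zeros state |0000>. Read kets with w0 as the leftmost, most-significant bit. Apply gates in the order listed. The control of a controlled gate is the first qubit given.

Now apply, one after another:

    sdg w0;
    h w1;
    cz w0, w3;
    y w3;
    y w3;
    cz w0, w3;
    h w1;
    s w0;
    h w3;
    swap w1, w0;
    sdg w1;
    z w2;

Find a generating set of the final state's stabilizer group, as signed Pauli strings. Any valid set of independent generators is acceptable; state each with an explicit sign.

One valid set of independent stabilizer generators is +IIIX, +ZIII, +IZII, +IIZI (any independent generating set of the same group is equally correct).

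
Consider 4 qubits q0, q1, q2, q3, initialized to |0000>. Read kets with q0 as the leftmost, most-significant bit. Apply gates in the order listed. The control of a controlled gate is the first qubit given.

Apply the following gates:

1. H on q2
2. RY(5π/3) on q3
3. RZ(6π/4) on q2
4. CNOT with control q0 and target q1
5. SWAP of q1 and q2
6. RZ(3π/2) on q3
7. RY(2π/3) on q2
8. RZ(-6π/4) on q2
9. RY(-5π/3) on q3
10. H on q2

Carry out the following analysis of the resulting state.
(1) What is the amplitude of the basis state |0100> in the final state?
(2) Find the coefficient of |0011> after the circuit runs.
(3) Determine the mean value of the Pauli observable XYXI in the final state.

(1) The final state's coefficient on |0100> equals (-3*sqrt(3) + 1 + sqrt(3)*I + 3*I)*exp(I*pi/4)/16.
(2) |0011> carries amplitude (-3 - sqrt(3)*(1 + I) + 3*I)*exp(I*pi/4)/16 in the final state.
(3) In the final state, XYXI has expectation 0.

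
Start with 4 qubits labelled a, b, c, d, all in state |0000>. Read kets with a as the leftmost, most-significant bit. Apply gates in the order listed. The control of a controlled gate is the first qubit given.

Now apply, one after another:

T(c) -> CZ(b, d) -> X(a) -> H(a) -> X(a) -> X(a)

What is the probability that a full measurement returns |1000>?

A full measurement returns |1000> with probability 1/2. Key observation: steps 5-6 multiply out to the identity, so the circuit reduces to the remaining gates.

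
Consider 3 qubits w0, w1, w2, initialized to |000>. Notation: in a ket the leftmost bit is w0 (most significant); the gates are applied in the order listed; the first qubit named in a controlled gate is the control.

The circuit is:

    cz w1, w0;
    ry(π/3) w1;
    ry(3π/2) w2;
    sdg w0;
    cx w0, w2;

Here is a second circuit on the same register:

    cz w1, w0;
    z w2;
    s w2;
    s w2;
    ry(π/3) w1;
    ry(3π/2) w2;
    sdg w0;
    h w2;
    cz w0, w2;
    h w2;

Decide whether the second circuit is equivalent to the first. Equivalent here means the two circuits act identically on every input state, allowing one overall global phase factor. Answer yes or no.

Yes — the two circuits implement the same unitary up to a global phase.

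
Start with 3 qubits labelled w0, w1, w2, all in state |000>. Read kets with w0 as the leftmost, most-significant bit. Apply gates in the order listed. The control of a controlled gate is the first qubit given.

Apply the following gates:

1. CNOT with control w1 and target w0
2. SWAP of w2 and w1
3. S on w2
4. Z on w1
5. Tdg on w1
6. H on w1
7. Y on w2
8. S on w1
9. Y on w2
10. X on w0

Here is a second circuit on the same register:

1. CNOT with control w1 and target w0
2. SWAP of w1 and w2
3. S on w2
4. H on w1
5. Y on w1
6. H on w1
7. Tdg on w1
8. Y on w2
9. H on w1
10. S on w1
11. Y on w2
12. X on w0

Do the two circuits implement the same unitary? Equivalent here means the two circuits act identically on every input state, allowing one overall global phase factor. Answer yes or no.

No — the two circuits implement different unitaries, even allowing a global phase.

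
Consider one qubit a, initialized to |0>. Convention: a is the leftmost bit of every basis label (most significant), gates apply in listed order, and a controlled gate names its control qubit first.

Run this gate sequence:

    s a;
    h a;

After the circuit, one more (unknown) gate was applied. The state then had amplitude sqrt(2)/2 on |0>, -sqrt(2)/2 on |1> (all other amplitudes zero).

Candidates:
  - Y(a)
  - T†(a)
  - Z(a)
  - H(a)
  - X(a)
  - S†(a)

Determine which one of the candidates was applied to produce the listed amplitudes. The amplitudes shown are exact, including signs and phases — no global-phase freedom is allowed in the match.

The unique candidate consistent with the amplitudes is Z(a).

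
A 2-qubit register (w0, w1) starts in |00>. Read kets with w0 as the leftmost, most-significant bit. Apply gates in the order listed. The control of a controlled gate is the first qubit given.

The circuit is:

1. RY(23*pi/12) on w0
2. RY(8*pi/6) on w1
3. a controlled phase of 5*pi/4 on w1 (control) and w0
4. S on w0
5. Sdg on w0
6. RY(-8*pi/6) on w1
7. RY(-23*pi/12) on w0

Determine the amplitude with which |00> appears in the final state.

The amplitude on |00> is (-12 + 3*sqrt(2) + 3*sqrt(6) - (3*sqrt(2) + 3*sqrt(6) + 20)*exp(3*I*pi/4))*exp(I*pi/4)/32.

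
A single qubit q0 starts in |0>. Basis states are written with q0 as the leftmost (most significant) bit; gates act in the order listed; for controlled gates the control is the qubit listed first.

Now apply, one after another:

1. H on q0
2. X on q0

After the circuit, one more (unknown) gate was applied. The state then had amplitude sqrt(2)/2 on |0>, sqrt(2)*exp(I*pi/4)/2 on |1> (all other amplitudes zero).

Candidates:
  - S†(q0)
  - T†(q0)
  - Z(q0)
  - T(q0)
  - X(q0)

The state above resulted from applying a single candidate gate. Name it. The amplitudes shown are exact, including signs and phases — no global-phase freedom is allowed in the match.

It was T(q0) that produced the state shown.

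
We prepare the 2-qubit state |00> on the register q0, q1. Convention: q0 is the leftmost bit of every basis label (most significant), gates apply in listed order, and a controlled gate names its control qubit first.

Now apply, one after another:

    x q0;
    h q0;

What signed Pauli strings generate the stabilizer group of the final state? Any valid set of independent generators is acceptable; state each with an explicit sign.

The final state is stabilized by the group generated by -XI, +IZ; other independent generating sets are equally valid.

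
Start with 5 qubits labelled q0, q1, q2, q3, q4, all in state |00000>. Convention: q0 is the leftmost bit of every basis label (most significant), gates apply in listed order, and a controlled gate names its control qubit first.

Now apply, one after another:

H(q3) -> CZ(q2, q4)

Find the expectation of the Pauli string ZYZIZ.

In the final state, ZYZIZ has expectation 0.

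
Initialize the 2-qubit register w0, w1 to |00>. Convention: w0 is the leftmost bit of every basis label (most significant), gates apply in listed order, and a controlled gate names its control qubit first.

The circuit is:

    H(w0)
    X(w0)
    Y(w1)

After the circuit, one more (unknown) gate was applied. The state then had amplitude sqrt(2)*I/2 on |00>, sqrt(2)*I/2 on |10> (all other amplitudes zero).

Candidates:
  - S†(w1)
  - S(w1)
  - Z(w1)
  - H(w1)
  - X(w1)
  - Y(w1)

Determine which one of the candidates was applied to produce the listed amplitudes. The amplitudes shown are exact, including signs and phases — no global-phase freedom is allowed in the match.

It was X(w1) that produced the state shown.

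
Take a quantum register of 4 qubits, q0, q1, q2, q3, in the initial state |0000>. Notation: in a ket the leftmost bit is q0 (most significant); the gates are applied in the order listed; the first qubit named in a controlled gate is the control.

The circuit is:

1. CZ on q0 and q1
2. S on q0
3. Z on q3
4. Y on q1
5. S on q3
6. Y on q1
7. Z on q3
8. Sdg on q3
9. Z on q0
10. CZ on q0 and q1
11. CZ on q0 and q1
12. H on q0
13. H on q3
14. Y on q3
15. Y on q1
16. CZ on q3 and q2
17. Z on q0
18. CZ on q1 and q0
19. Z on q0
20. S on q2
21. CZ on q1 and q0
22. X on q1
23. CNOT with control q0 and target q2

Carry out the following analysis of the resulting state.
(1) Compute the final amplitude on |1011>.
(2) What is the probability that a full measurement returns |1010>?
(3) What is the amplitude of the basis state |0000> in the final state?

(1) |1011> carries amplitude -1/2 in the final state. Key observation: the block from step 10 through step 11 cancels to the identity and can be dropped.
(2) The probability of measuring |1010> is 1/4.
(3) |0000> carries amplitude 1/2 in the final state.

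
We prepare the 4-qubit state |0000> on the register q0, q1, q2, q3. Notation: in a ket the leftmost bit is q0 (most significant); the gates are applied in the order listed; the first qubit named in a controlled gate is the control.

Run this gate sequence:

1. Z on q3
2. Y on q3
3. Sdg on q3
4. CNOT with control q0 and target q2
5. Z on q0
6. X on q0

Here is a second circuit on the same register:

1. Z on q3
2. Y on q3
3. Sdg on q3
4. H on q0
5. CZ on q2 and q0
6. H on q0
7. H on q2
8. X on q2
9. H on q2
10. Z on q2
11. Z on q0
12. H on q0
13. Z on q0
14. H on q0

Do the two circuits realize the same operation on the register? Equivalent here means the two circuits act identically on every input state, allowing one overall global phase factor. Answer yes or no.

No — the two circuits implement different unitaries, even allowing a global phase.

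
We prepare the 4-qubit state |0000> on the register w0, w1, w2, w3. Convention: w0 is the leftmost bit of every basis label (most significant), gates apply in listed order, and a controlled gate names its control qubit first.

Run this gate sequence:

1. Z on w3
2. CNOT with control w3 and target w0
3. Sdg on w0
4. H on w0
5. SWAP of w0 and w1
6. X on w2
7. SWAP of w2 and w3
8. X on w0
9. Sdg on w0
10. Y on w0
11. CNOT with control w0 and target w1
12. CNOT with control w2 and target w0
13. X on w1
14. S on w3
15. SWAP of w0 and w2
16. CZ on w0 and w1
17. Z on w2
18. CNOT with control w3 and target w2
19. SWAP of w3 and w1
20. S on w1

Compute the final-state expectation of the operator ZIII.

The expectation value of ZIII is 1.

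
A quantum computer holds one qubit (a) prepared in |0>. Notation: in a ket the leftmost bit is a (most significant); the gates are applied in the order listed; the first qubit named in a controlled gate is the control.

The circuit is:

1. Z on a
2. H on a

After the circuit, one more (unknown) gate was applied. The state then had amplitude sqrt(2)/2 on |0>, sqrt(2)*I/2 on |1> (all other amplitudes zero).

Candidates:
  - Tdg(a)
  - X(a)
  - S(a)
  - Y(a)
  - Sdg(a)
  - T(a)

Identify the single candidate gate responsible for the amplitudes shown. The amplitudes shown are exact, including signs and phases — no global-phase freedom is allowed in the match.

It was S(a) that produced the state shown.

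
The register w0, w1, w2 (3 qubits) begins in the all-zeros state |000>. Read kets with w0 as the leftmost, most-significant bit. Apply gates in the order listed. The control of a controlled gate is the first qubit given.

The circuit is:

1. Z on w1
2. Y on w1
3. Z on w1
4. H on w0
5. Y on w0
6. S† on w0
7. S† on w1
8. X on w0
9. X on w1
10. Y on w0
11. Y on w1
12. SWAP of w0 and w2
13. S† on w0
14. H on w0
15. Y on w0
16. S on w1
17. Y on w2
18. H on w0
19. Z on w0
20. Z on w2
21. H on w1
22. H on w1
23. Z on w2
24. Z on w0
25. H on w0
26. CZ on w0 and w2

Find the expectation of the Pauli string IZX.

The observable IZX averages to 0. Key observation: gates 18-25 undo each other exactly, leaving only the rest of the circuit to track.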